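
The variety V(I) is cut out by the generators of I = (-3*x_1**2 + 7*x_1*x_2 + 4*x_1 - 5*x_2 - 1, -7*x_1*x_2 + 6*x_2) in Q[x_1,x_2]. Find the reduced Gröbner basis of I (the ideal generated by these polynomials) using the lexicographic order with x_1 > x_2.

Buchberger's algorithm terminates because the ascending chain of leading-term ideals stabilizes.

f_1 = -3*x_1**2 + 7*x_1*x_2 + 4*x_1 - 5*x_2 - 1, LT = x_1**2.
f_2 = -7*x_1*x_2 + 6*x_2, LT = x_1*x_2.

S(f_1,f_2): lcm = x_1**2*x_2. S = -7/3*x_1*x_2**2 - 10/21*x_1*x_2 + 5/3*x_2**2 + 1/3*x_2.
  reduce S modulo (f_1, f_2):
  remainder -1/3*x_2**2 - 11/147*x_2 ≠ 0; add g_3 = -1/3*x_2**2 - 11/147*x_2 to the basis.

The other S-polynomials (S(f_1,g_3), S(f_2,g_3)) all reduce to 0 modulo the current basis, so we have a Gröbner basis.

G = {x_1**2 - 4/3*x_1 - 1/3*x_2 + 1/3, x_1*x_2 - 6/7*x_2, x_2**2 + 11/49*x_2}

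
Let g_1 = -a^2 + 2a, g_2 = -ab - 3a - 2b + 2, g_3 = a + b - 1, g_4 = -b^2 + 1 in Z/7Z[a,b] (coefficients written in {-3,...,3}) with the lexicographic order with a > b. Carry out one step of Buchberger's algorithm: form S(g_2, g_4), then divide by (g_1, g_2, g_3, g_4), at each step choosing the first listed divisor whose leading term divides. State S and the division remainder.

lcm(LM(g_2), LM(g_4)) = ab^2.
S = (lcm/LT(g_2))·g_2 − (lcm/LT(g_4))·g_4 = 3ab + a + 2b^2 - 2b.
Reduce S modulo (g_1, g_2, g_3, g_4) in that order:
  leading term ab: subtract (-3)·g_2 from 3ab + a + 2b^2 - 2b → -a + 2b^2 - b - 1
  leading term a: subtract (-1)·g_3 from -a + 2b^2 - b - 1 → 2b^2 - 2
  leading term b^2: subtract (-2)·g_4 from 2b^2 - 2 → 0
The remainder is 0, so this S-polynomial contributes no new basis element.

S(g_2, g_4) = 3ab + a + 2b^2 - 2b; remainder on division = 0.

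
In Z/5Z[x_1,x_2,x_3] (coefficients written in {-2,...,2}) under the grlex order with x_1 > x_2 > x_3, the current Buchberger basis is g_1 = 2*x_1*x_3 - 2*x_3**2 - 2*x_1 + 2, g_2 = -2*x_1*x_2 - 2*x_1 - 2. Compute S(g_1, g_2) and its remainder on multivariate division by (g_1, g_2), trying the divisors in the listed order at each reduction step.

S(g_1, g_2) = -x_2*x_3**2 - x_1*x_2 - x_1*x_3 + x_2 - x_3; remainder on division = -x_2*x_3**2 - x_3**2 + x_2 - x_3 + 2.

lcm(LM(g_1), LM(g_2)) = x_1*x_2*x_3.
S = (lcm/LT(g_1))·g_1 − (lcm/LT(g_2))·g_2 = -x_2*x_3**2 - x_1*x_2 - x_1*x_3 + x_2 - x_3.
Reduce S modulo (g_1, g_2) in that order:
  leading term x_2*x_3**2: no divisor's leading term divides it; move -x_2*x_3**2 to the remainder.
  leading term x_1*x_2: subtract (-2)·g_2 from -x_1*x_2 - x_1*x_3 + x_2 - x_3 → -x_1*x_3 + x_1 + x_2 - x_3 + 1
  leading term x_1*x_3: subtract (2)·g_1 from -x_1*x_3 + x_1 + x_2 - x_3 + 1 → -x_3**2 + x_2 - x_3 + 2
  leading term x_3**2: no divisor's leading term divides it; move -x_3**2 to the remainder.
  leading term x_2: no divisor's leading term divides it; move x_2 to the remainder.
  leading term x_3: no divisor's leading term divides it; move -x_3 to the remainder.
  leading term 1: no divisor's leading term divides it; move 2 to the remainder.
The remainder -x_2*x_3**2 - x_3**2 + x_2 - x_3 + 2 is nonzero, so it would be added as the next basis element.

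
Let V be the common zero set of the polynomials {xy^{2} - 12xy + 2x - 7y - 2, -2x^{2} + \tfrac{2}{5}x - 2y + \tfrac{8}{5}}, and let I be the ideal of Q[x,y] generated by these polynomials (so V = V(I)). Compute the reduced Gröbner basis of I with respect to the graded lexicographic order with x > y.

G = {xy^{2} - 12xy + 2x - 7y - 2, y^{3} + 7xy - \tfrac{64}{5}y^{2} + 2x + \tfrac{51}{5}y - 2, x^{2} - \tfrac{1}{5}x + y - \tfrac{4}{5}}

f_1 = xy^{2} - 12xy + 2x - 7y - 2, LT = xy^{2}.
f_2 = -2x^{2} + \tfrac{2}{5}x - 2y + \tfrac{8}{5}, LT = x^{2}.

S(f_1,f_2): lcm = x^{2}y^{2}. S = -12x^{2}y + \tfrac{1}{5}xy^{2} - y^{3} + 2x^{2} - 7xy + \tfrac{4}{5}y^{2} - 2x.
  leading term x^{2}y: subtract (6y)·f_2 from -12x^{2}y + \tfrac{1}{5}xy^{2} - y^{3} + 2x^{2} - 7xy + \tfrac{4}{5}y^{2} - 2x → \tfrac{1}{5}xy^{2} - y^{3} + 2x^{2} - \tfrac{47}{5}xy + \tfrac{64}{5}y^{2} - 2x - \tfrac{48}{5}y
  leading term xy^{2}: subtract (\tfrac{1}{5})·f_1 from \tfrac{1}{5}xy^{2} - y^{3} + 2x^{2} - \tfrac{47}{5}xy + \tfrac{64}{5}y^{2} - 2x - \tfrac{48}{5}y → -y^{3} + 2x^{2} - 7xy + \tfrac{64}{5}y^{2} - \tfrac{12}{5}x - \tfrac{41}{5}y + \tfrac{2}{5}
  leading term y^{3}: no divisor's leading term divides it; move -y^{3} to the remainder.
  leading term x^{2}: subtract (-1)·f_2 from 2x^{2} - 7xy + \tfrac{64}{5}y^{2} - \tfrac{12}{5}x - \tfrac{41}{5}y + \tfrac{2}{5} → -7xy + \tfrac{64}{5}y^{2} - 2x - \tfrac{51}{5}y + 2
  leading term xy: no divisor's leading term divides it; move -7xy to the remainder.
  leading term y^{2}: no divisor's leading term divides it; move \tfrac{64}{5}y^{2} to the remainder.
  leading term x: no divisor's leading term divides it; move -2x to the remainder.
  leading term y: no divisor's leading term divides it; move -\tfrac{51}{5}y to the remainder.
  leading term 1: no divisor's leading term divides it; move 2 to the remainder.
  remainder -y^{3} - 7xy + \tfrac{64}{5}y^{2} - 2x - \tfrac{51}{5}y + 2 ≠ 0; add g_3 = -y^{3} - 7xy + \tfrac{64}{5}y^{2} - 2x - \tfrac{51}{5}y + 2 to the basis.

S(f_1,g_3): lcm = xy^{3}. S = -7x^{2}y + \tfrac{4}{5}xy^{2} - 2x^{2} - \tfrac{41}{5}xy - 7y^{2} + 2x - 2y.
  leading term x^{2}y: subtract (\tfrac{7}{2}y)·f_2 from -7x^{2}y + \tfrac{4}{5}xy^{2} - 2x^{2} - \tfrac{41}{5}xy - 7y^{2} + 2x - 2y → \tfrac{4}{5}xy^{2} - 2x^{2} - \tfrac{48}{5}xy + 2x - \tfrac{38}{5}y
  leading term xy^{2}: subtract (\tfrac{4}{5})·f_1 from \tfrac{4}{5}xy^{2} - 2x^{2} - \tfrac{48}{5}xy + 2x - \tfrac{38}{5}y → -2x^{2} + \tfrac{2}{5}x - 2y + \tfrac{8}{5}
  leading term x^{2}: subtract (1)·f_2 from -2x^{2} + \tfrac{2}{5}x - 2y + \tfrac{8}{5} → 0
  remainder 0.

S(f_2,g_3): leading monomials are coprime, so the S-polynomial reduces to 0 (Buchberger's first criterion).
Every S-polynomial of the final basis reduces to 0, so we have a Gröbner basis.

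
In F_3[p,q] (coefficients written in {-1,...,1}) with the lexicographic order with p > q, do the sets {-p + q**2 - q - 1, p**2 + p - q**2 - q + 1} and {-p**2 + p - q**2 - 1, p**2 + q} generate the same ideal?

No, the ideals differ.

Two ideals are equal iff their reduced Gröbner bases coincide (the reduced basis is unique for a fixed ordering).
Buchberger on the first generating set:
f_1 = -p + q**2 - q - 1, LT = p.
f_2 = p**2 + p - q**2 - q + 1, LT = p**2.

S(f_1,f_2): lcm = p**2. S = -p*q**2 + p*q + q**2 + q - 1.
  leading term p*q**2: subtract (q**2)·f_1 from -p*q**2 + p*q + q**2 + q - 1 → p*q - q**4 + q**3 - q**2 + q - 1
  leading term p*q: subtract (-q)·f_1 from p*q - q**4 + q**3 - q**2 + q - 1 → -q**4 - q**3 + q**2 - 1
  leading term q**4: no divisor's leading term divides it; move -q**4 to the remainder.
  leading term q**3: no divisor's leading term divides it; move -q**3 to the remainder.
  leading term q**2: no divisor's leading term divides it; move q**2 to the remainder.
  leading term 1: no divisor's leading term divides it; move -1 to the remainder.
  remainder -q**4 - q**3 + q**2 - 1 ≠ 0; add g_3 = -q**4 - q**3 + q**2 - 1 to the basis.

S(f_1,g_3): leading monomials are coprime, so the S-polynomial reduces to 0 (Buchberger's first criterion).
S(f_2,g_3): leading monomials are coprime, so the S-polynomial reduces to 0 (Buchberger's first criterion).
Every S-polynomial of the final basis reduces to 0, so we have a Gröbner basis.
Inter-reduce: drop elements whose leading term is divisible by another's, tail-reduce, and make monic.
Reduced Gröbner basis: {p - q**2 + q + 1, q**4 + q**3 - q**2 + 1}.

Buchberger on the second generating set:
h_1 = -p**2 + p - q**2 - 1, LT = p**2.
h_2 = p**2 + q, LT = p**2.

S(h_1,h_2): lcm = p**2. S = -p + q**2 - q + 1.
  leading term p: no divisor's leading term divides it; move -p to the remainder.
  leading term q**2: no divisor's leading term divides it; move q**2 to the remainder.
  leading term q: no divisor's leading term divides it; move -q to the remainder.
  leading term 1: no divisor's leading term divides it; move 1 to the remainder.
  remainder -p + q**2 - q + 1 ≠ 0; add k_3 = -p + q**2 - q + 1 to the basis.

S(h_1,k_3): lcm = p**2. S = p*q**2 - p*q + q**2 + 1.
  leading term p*q**2: subtract (-q**2)·k_3 from p*q**2 - p*q + q**2 + 1 → -p*q + q**4 - q**3 - q**2 + 1
  leading term p*q: subtract (q)·k_3 from -p*q + q**4 - q**3 - q**2 + 1 → q**4 + q**3 - q + 1
  leading term q**4: no divisor's leading term divides it; move q**4 to the remainder.
  leading term q**3: no divisor's leading term divides it; move q**3 to the remainder.
  leading term q: no divisor's leading term divides it; move -q to the remainder.
  leading term 1: no divisor's leading term divides it; move 1 to the remainder.
  remainder q**4 + q**3 - q + 1 ≠ 0; add k_4 = q**4 + q**3 - q + 1 to the basis.

S(h_2,k_3): lcm = p**2. S = p*q**2 - p*q + p + q.
  leading term p*q**2: subtract (-q**2)·k_3 from p*q**2 - p*q + p + q → -p*q + p + q**4 - q**3 + q**2 + q
  leading term p*q: subtract (q)·k_3 from -p*q + p + q**4 - q**3 + q**2 + q → p + q**4 + q**3 - q**2
  leading term p: subtract (-1)·k_3 from p + q**4 + q**3 - q**2 → q**4 + q**3 - q + 1
  leading term q**4: subtract (1)·k_4 from q**4 + q**3 - q + 1 → 0
  remainder 0.

S(h_1,k_4): leading monomials are coprime, so the S-polynomial reduces to 0 (Buchberger's first criterion).
S(h_2,k_4): leading monomials are coprime, so the S-polynomial reduces to 0 (Buchberger's first criterion).
S(k_3,k_4): leading monomials are coprime, so the S-polynomial reduces to 0 (Buchberger's first criterion).
Every S-polynomial of the final basis reduces to 0, so we have a Gröbner basis.
Inter-reduce: drop elements whose leading term is divisible by another's, tail-reduce, and make monic.
Reduced Gröbner basis: {p - q**2 + q - 1, q**4 + q**3 - q + 1}.

Since the reduced bases disagree, the two ideals are not the same.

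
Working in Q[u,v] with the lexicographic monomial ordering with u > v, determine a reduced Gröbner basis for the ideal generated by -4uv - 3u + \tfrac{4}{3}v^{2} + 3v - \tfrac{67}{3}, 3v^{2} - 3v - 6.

f_1 = -4uv - 3u + \tfrac{4}{3}v^{2} + 3v - \tfrac{67}{3}, LT = uv.
f_2 = 3v^{2} - 3v - 6, LT = v^{2}.

S(f_1,f_2): lcm = uv^{2}. S = \tfrac{7}{4}uv + 2u - \tfrac{1}{3}v^{3} - \tfrac{3}{4}v^{2} + \tfrac{67}{12}v.
  leading term uv: subtract (-\tfrac{7}{16})·f_1 from \tfrac{7}{4}uv + 2u - \tfrac{1}{3}v^{3} - \tfrac{3}{4}v^{2} + \tfrac{67}{12}v → \tfrac{11}{16}u - \tfrac{1}{3}v^{3} - \tfrac{1}{6}v^{2} + \tfrac{331}{48}v - \tfrac{469}{48}
  leading term u: no divisor's leading term divides it; move \tfrac{11}{16}u to the remainder.
  leading term v^{3}: subtract (-\tfrac{1}{9}v)·f_2 from -\tfrac{1}{3}v^{3} - \tfrac{1}{6}v^{2} + \tfrac{331}{48}v - \tfrac{469}{48} → -\tfrac{1}{2}v^{2} + \tfrac{299}{48}v - \tfrac{469}{48}
  leading term v^{2}: subtract (-\tfrac{1}{6})·f_2 from -\tfrac{1}{2}v^{2} + \tfrac{299}{48}v - \tfrac{469}{48} → \tfrac{275}{48}v - \tfrac{517}{48}
  leading term v: no divisor's leading term divides it; move \tfrac{275}{48}v to the remainder.
  leading term 1: no divisor's leading term divides it; move -\tfrac{517}{48} to the remainder.
  remainder \tfrac{11}{16}u + \tfrac{275}{48}v - \tfrac{517}{48} ≠ 0; add g_3 = \tfrac{11}{16}u + \tfrac{275}{48}v - \tfrac{517}{48} to the basis.

S(f_1,g_3): lcm = uv. S = \tfrac{3}{4}u - \tfrac{26}{3}v^{2} + \tfrac{179}{12}v + \tfrac{67}{12}.
  leading term u: subtract (\tfrac{12}{11})·g_3 from \tfrac{3}{4}u - \tfrac{26}{3}v^{2} + \tfrac{179}{12}v + \tfrac{67}{12} → -\tfrac{26}{3}v^{2} + \tfrac{26}{3}v + \tfrac{52}{3}
  leading term v^{2}: subtract (-\tfrac{26}{9})·f_2 from -\tfrac{26}{3}v^{2} + \tfrac{26}{3}v + \tfrac{52}{3} → 0
  remainder 0.

S(f_2,g_3): leading monomials are coprime, so the S-polynomial reduces to 0 (Buchberger's first criterion).
Every S-polynomial of the final basis reduces to 0, so we have a Gröbner basis.
Inter-reduce: drop elements whose leading term is divisible by another's, tail-reduce, and make monic.

G = {u + \tfrac{25}{3}v - \tfrac{47}{3}, v^{2} - v - 2}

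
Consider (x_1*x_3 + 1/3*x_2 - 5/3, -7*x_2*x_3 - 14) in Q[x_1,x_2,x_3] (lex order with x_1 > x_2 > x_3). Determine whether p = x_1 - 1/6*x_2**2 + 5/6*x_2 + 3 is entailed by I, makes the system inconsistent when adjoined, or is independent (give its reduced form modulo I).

Adjoining x_1 - 1/6*x_2**2 + 5/6*x_2 + 3 makes the ideal the whole ring: the system is inconsistent.

First compute the reduced Gröbner basis of I by Buchberger's algorithm.
f_1 = x_1*x_3 + 1/3*x_2 - 5/3, LT = x_1*x_3.
f_2 = -7*x_2*x_3 - 14, LT = x_2*x_3.

S(f_1,f_2): lcm = x_1*x_2*x_3. S = -2*x_1 + 1/3*x_2**2 - 5/3*x_2.
  leading term x_1: no divisor's leading term divides it; move -2*x_1 to the remainder.
  leading term x_2**2: no divisor's leading term divides it; move 1/3*x_2**2 to the remainder.
  leading term x_2: no divisor's leading term divides it; move -5/3*x_2 to the remainder.
  remainder -2*x_1 + 1/3*x_2**2 - 5/3*x_2 ≠ 0; add h_3 = -2*x_1 + 1/3*x_2**2 - 5/3*x_2 to the basis.

The other S-polynomials (S(f_1,h_3), S(f_2,h_3)) all reduce to 0 modulo the current basis, so we have a Gröbner basis.
Inter-reduce: drop elements whose leading term is divisible by another's, tail-reduce, and make monic.
Reduced Gröbner basis: {x_1 - 1/6*x_2**2 + 5/6*x_2, x_2*x_3 + 2}.
Label its elements g_1 = x_1 - 1/6*x_2**2 + 5/6*x_2, g_2 = x_2*x_3 + 2.

Reduce p = x_1 - 1/6*x_2**2 + 5/6*x_2 + 3 modulo G:
  leading term x_1: subtract (1)·g_1 from x_1 - 1/6*x_2**2 + 5/6*x_2 + 3 → 3
  leading term 1: no divisor's leading term divides it; move 3 to the remainder.
  normal form = 3.
The normal form is nonzero, so p ∉ I. Since p minus its normal form lies in I, I + (p) = I + (r) where r = 3; decide whether this ideal is the whole ring.
Here r = 3 is a nonzero constant, hence a unit: 1 ∈ I + (p), the Gröbner basis of I + (p) is {1}, and the enlarged system has no common solution — adjoining p is inconsistent.

Ideal membership is decidable via reduction modulo a Gröbner basis.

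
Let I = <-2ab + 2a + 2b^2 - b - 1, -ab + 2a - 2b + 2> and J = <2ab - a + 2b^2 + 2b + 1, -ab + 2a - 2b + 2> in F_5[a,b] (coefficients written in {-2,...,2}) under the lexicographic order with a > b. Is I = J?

Yes, the ideals are equal.

For a fixed monomial order, each ideal has a unique reduced Gröbner basis; comparing bases decides equality.
Buchberger on the first generating set:
f_1 = -2ab + 2a + 2b^2 - b - 1, LT = ab.
f_2 = -ab + 2a - 2b + 2, LT = ab.

S(f_1,f_2): lcm = ab. S = a - b^2 + b.
  leading term a: no divisor's leading term divides it; move a to the remainder.
  leading term b^2: no divisor's leading term divides it; move -b^2 to the remainder.
  leading term b: no divisor's leading term divides it; move b to the remainder.
  remainder a - b^2 + b ≠ 0; add g_3 = a - b^2 + b to the basis.

S(f_1,g_3): lcm = ab. S = -a + b^3 - 2b^2 - 2b - 2.
  leading term a: subtract (-1)·g_3 from -a + b^3 - 2b^2 - 2b - 2 → b^3 + 2b^2 - b - 2
  leading term b^3: no divisor's leading term divides it; move b^3 to the remainder.
  leading term b^2: no divisor's leading term divides it; move 2b^2 to the remainder.
  leading term b: no divisor's leading term divides it; move -b to the remainder.
  leading term 1: no divisor's leading term divides it; move -2 to the remainder.
  remainder b^3 + 2b^2 - b - 2 ≠ 0; add g_4 = b^3 + 2b^2 - b - 2 to the basis.

S(f_2,g_3): lcm = ab. S = -2a + b^3 - b^2 + 2b - 2.
  leading term a: subtract (-2)·g_3 from -2a + b^3 - b^2 + 2b - 2 → b^3 + 2b^2 - b - 2
  leading term b^3: subtract (1)·g_4 from b^3 + 2b^2 - b - 2 → 0
  remainder 0.

S(f_1,g_4): lcm = ab^3. S = 2ab^2 + ab + 2a - b^4 - 2b^3 - 2b^2.
  leading term ab^2: subtract (-b)·f_1 from 2ab^2 + ab + 2a - b^4 - 2b^3 - 2b^2 → -2ab + 2a - b^4 + 2b^2 - b
  leading term ab: subtract (1)·f_1 from -2ab + 2a - b^4 + 2b^2 - b → -b^4 + 1
  leading term b^4: subtract (-b)·g_4 from -b^4 + 1 → 2b^3 - b^2 - 2b + 1
  leading term b^3: subtract (2)·g_4 from 2b^3 - b^2 - 2b + 1 → 0
  remainder 0.

S(f_2,g_4): lcm = ab^3. S = ab^2 + ab + 2a + 2b^3 - 2b^2.
  leading term ab^2: subtract (2b)·f_1 from ab^2 + ab + 2a + 2b^3 - 2b^2 → 2ab + 2a - 2b^3 + 2b
  leading term ab: subtract (-1)·f_1 from 2ab + 2a - 2b^3 + 2b → -a - 2b^3 + 2b^2 + b - 1
  leading term a: subtract (-1)·g_3 from -a - 2b^3 + 2b^2 + b - 1 → -2b^3 + b^2 + 2b - 1
  leading term b^3: subtract (-2)·g_4 from -2b^3 + b^2 + 2b - 1 → 0
  remainder 0.

S(g_3,g_4): leading monomials are coprime, so the S-polynomial reduces to 0 (Buchberger's first criterion).
Every S-polynomial of the final basis reduces to 0, so we have a Gröbner basis.
Inter-reduce: drop elements whose leading term is divisible by another's, tail-reduce, and make monic.
Reduced Gröbner basis: {a - b^2 + b, b^3 + 2b^2 - b - 2}.

Buchberger on the second generating set:
h_1 = 2ab - a + 2b^2 + 2b + 1, LT = ab.
h_2 = -ab + 2a - 2b + 2, LT = ab.

S(h_1,h_2): lcm = ab. S = -a + b^2 - b.
  leading term a: no divisor's leading term divides it; move -a to the remainder.
  leading term b^2: no divisor's leading term divides it; move b^2 to the remainder.
  leading term b: no divisor's leading term divides it; move -b to the remainder.
  remainder -a + b^2 - b ≠ 0; add k_3 = -a + b^2 - b to the basis.

S(h_1,k_3): lcm = ab. S = 2a + b^3 + b - 2.
  leading term a: subtract (-2)·k_3 from 2a + b^3 + b - 2 → b^3 + 2b^2 - b - 2
  leading term b^3: no divisor's leading term divides it; move b^3 to the remainder.
  leading term b^2: no divisor's leading term divides it; move 2b^2 to the remainder.
  leading term b: no divisor's leading term divides it; move -b to the remainder.
  leading term 1: no divisor's leading term divides it; move -2 to the remainder.
  remainder b^3 + 2b^2 - b - 2 ≠ 0; add k_4 = b^3 + 2b^2 - b - 2 to the basis.

S(h_2,k_3): lcm = ab. S = -2a + b^3 - b^2 + 2b - 2.
  leading term a: subtract (2)·k_3 from -2a + b^3 - b^2 + 2b - 2 → b^3 + 2b^2 - b - 2
  leading term b^3: subtract (1)·k_4 from b^3 + 2b^2 - b - 2 → 0
  remainder 0.

S(h_1,k_4): lcm = ab^3. S = ab + 2a + b^4 + b^3 - 2b^2.
  leading term ab: subtract (-2)·h_1 from ab + 2a + b^4 + b^3 - 2b^2 → b^4 + b^3 + 2b^2 - b + 2
  leading term b^4: subtract (b)·k_4 from b^4 + b^3 + 2b^2 - b + 2 → -b^3 - 2b^2 + b + 2
  leading term b^3: subtract (-1)·k_4 from -b^3 - 2b^2 + b + 2 → 0
  remainder 0.

S(h_2,k_4): lcm = ab^3. S = ab^2 + ab + 2a + 2b^3 - 2b^2.
  leading term ab^2: subtract (-2b)·h_1 from ab^2 + ab + 2a + 2b^3 - 2b^2 → -ab + 2a + b^3 + 2b^2 + 2b
  leading term ab: subtract (2)·h_1 from -ab + 2a + b^3 + 2b^2 + 2b → -a + b^3 - 2b^2 - 2b - 2
  leading term a: subtract (1)·k_3 from -a + b^3 - 2b^2 - 2b - 2 → b^3 + 2b^2 - b - 2
  leading term b^3: subtract (1)·k_4 from b^3 + 2b^2 - b - 2 → 0
  remainder 0.

S(k_3,k_4): leading monomials are coprime, so the S-polynomial reduces to 0 (Buchberger's first criterion).
Every S-polynomial of the final basis reduces to 0, so we have a Gröbner basis.
Inter-reduce: drop elements whose leading term is divisible by another's, tail-reduce, and make monic.
Reduced Gröbner basis: {a - b^2 + b, b^3 + 2b^2 - b - 2}.

These coincide, so the ideals are equal.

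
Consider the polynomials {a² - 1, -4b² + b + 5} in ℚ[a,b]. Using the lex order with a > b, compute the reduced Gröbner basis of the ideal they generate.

G = {a² - 1, b² - ¼b - 5/4}

Buchberger's algorithm terminates because the ascending chain of leading-term ideals stabilizes.

f_1 = a² - 1, LT = a².
f_2 = -4b² + b + 5, LT = b².

The S-polynomials (S(f_1,f_2)) all reduce to 0 modulo the current basis, so we have a Gröbner basis.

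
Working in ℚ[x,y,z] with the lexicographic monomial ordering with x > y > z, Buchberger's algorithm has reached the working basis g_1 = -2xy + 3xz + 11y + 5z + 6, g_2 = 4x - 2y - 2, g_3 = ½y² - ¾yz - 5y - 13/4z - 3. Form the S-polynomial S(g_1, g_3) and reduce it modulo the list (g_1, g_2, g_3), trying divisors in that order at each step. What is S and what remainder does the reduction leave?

S(g_1, g_3) = 10xy + 13/2xz + 6x - 11/2y² - 5/2yz - 3y; remainder on division = 0.

lcm(LM(g_1), LM(g_3)) = xy².
S = (lcm/LT(g_1))·g_1 − (lcm/LT(g_3))·g_3 = 10xy + 13/2xz + 6x - 11/2y² - 5/2yz - 3y.
Reduce S modulo (g_1, g_2, g_3) in that order:
  leading term xy: subtract (-5)·g_1 from 10xy + 13/2xz + 6x - 11/2y² - 5/2yz - 3y → 43/2xz + 6x - 11/2y² - 5/2yz + 52y + 25z + 30
  leading term xz: subtract (43/8z)·g_2 from 43/2xz + 6x - 11/2y² - 5/2yz + 52y + 25z + 30 → 6x - 11/2y² + 33/4yz + 52y + 143/4z + 30
  leading term x: subtract (3/2)·g_2 from 6x - 11/2y² + 33/4yz + 52y + 143/4z + 30 → -11/2y² + 33/4yz + 55y + 143/4z + 33
  leading term y²: subtract (-11)·g_3 from -11/2y² + 33/4yz + 55y + 143/4z + 33 → 0
The remainder is 0, so this S-polynomial contributes no new basis element.
An S-polynomial is built so that the two leading terms cancel; whether anything survives reduction is exactly the Gröbner-basis criterion.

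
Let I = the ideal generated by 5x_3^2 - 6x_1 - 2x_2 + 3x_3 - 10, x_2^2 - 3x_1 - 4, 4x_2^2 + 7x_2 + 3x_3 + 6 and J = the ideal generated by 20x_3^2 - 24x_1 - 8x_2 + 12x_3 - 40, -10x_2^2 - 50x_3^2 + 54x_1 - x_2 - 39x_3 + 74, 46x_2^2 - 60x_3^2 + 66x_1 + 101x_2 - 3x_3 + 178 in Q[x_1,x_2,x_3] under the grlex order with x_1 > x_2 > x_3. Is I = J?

Yes, the ideals are equal.

Two ideals are equal iff their reduced Gröbner bases coincide (the reduced basis is unique for a fixed ordering).
Buchberger on the first generating set:
f_1 = 5x_3^2 - 6x_1 - 2x_2 + 3x_3 - 10, LT = x_3^2.
f_2 = x_2^2 - 3x_1 - 4, LT = x_2^2.
f_3 = 4x_2^2 + 7x_2 + 3x_3 + 6, LT = x_2^2.

S(f_2,f_3): lcm = x_2^2. S = -3x_1 - 7/4x_2 - 3/4x_3 - 11/2.
  reduce S modulo (f_1, f_2, f_3):
  remainder -3x_1 - 7/4x_2 - 3/4x_3 - 11/2 ≠ 0; add g_4 = -3x_1 - 7/4x_2 - 3/4x_3 - 11/2 to the basis.

The other S-polynomials (S(f_1,f_2), S(f_1,f_3), S(f_1,g_4), S(f_2,g_4), S(f_3,g_4)) all reduce to 0 modulo the current basis, so we have a Gröbner basis.
Inter-reduce: drop elements whose leading term is divisible by another's, tail-reduce, and make monic.
Reduced Gröbner basis: {x_2^2 + 7/4x_2 + 3/4x_3 + 3/2, x_3^2 + 3/10x_2 + 9/10x_3 + 1/5, x_1 + 7/12x_2 + 1/4x_3 + 11/6}.

Buchberger on the second generating set:
h_1 = 20x_3^2 - 24x_1 - 8x_2 + 12x_3 - 40, LT = x_3^2.
h_2 = -10x_2^2 - 50x_3^2 + 54x_1 - x_2 - 39x_3 + 74, LT = x_2^2.
h_3 = 46x_2^2 - 60x_3^2 + 66x_1 + 101x_2 - 3x_3 + 178, LT = x_2^2.

S(h_2,h_3): lcm = x_2^2. S = 145/23x_3^2 - 786/115x_1 - 241/115x_2 + 456/115x_3 - 1296/115.
  reduce S modulo (h_1, h_2, h_3):
  remainder 84/115x_1 + 49/115x_2 + 21/115x_3 + 154/115 ≠ 0; add k_4 = 84/115x_1 + 49/115x_2 + 21/115x_3 + 154/115 to the basis.

The other S-polynomials (S(h_1,h_2), S(h_1,h_3), S(h_1,k_4), S(h_2,k_4), S(h_3,k_4)) all reduce to 0 modulo the current basis, so we have a Gröbner basis.
Inter-reduce: drop elements whose leading term is divisible by another's, tail-reduce, and make monic.
Reduced Gröbner basis: {x_2^2 + 7/4x_2 + 3/4x_3 + 3/2, x_3^2 + 3/10x_2 + 9/10x_3 + 1/5, x_1 + 7/12x_2 + 1/4x_3 + 11/6}.

These coincide, so the ideals are equal.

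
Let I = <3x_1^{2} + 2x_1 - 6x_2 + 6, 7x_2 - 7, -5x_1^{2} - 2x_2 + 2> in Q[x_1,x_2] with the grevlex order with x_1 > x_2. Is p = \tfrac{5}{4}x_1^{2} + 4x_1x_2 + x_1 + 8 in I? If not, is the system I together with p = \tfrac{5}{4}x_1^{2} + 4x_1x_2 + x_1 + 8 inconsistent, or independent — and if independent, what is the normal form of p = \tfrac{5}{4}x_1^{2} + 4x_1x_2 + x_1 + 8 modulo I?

First compute the reduced Gröbner basis of I by Buchberger's algorithm.
f_1 = 3x_1^{2} + 2x_1 - 6x_2 + 6, LT = x_1^{2}.
f_2 = 7x_2 - 7, LT = x_2.
f_3 = -5x_1^{2} - 2x_2 + 2, LT = x_1^{2}.

S(f_1,f_2): leading monomials are coprime, so the S-polynomial reduces to 0 (Buchberger's first criterion).
S(f_1,f_3): lcm = x_1^{2}. S = \tfrac{2}{3}x_1 - \tfrac{12}{5}x_2 + \tfrac{12}{5}.
  leading term x_1: no divisor's leading term divides it; move \tfrac{2}{3}x_1 to the remainder.
  leading term x_2: subtract (-\tfrac{12}{35})·f_2 from -\tfrac{12}{5}x_2 + \tfrac{12}{5} → 0
  remainder \tfrac{2}{3}x_1 ≠ 0; add h_4 = \tfrac{2}{3}x_1 to the basis.

S(f_2,f_3): leading monomials are coprime, so the S-polynomial reduces to 0 (Buchberger's first criterion).
S(f_1,h_4): lcm = x_1^{2}. S = \tfrac{2}{3}x_1 - 2x_2 + 2.
  leading term x_1: subtract (1)·h_4 from \tfrac{2}{3}x_1 - 2x_2 + 2 → -2x_2 + 2
  leading term x_2: subtract (-\tfrac{2}{7})·f_2 from -2x_2 + 2 → 0
  remainder 0.

S(f_2,h_4): leading monomials are coprime, so the S-polynomial reduces to 0 (Buchberger's first criterion).
S(f_3,h_4): lcm = x_1^{2}. S = \tfrac{2}{5}x_2 - \tfrac{2}{5}.
  leading term x_2: subtract (\tfrac{2}{35})·f_2 from \tfrac{2}{5}x_2 - \tfrac{2}{5} → 0
  remainder 0.

Every S-polynomial of the final basis reduces to 0, so we have a Gröbner basis.
Inter-reduce: drop elements whose leading term is divisible by another's, tail-reduce, and make monic.
Reduced Gröbner basis: {x_1, x_2 - 1}.
Label its elements g_1 = x_1, g_2 = x_2 - 1.

Reduce p = \tfrac{5}{4}x_1^{2} + 4x_1x_2 + x_1 + 8 modulo G:
  leading term x_1^{2}: subtract (\tfrac{5}{4}x_1)·g_1 from \tfrac{5}{4}x_1^{2} + 4x_1x_2 + x_1 + 8 → 4x_1x_2 + x_1 + 8
  leading term x_1x_2: subtract (4x_2)·g_1 from 4x_1x_2 + x_1 + 8 → x_1 + 8
  leading term x_1: subtract (1)·g_1 from x_1 + 8 → 8
  leading term 1: no divisor's leading term divides it; move 8 to the remainder.
  normal form = 8.
The normal form is nonzero, so p ∉ I. Since p minus its normal form lies in I, I + (p) = I + (r) where r = 8; decide whether this ideal is the whole ring.
Here r = 8 is a nonzero constant, hence a unit: 1 ∈ I + (p), the Gröbner basis of I + (p) is {1}, and the enlarged system has no common solution — adjoining p is inconsistent.

Adjoining \tfrac{5}{4}x_1^{2} + 4x_1x_2 + x_1 + 8 makes the ideal the whole ring: the system is inconsistent.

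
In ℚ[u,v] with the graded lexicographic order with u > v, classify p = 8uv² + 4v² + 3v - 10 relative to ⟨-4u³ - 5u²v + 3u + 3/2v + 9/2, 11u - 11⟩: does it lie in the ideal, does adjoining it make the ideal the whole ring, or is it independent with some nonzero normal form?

Adjoining 8uv² + 4v² + 3v - 10 makes the ideal the whole ring: the system is inconsistent.

First compute the reduced Gröbner basis of I by Buchberger's algorithm.
f_1 = -4u³ - 5u²v + 3u + 3/2v + 9/2, LT = u³.
f_2 = 11u - 11, LT = u.

S(f_1,f_2): lcm = u³. S = 5/4u²v + u² - ¾u - ⅜v - 9/8.
  leading term u²v: subtract (5/44uv)·f_2 from 5/4u²v + u² - ¾u - ⅜v - 9/8 → u² + 5/4uv - ¾u - ⅜v - 9/8
  leading term u²: subtract (1/11u)·f_2 from u² + 5/4uv - ¾u - ⅜v - 9/8 → 5/4uv + ¼u - ⅜v - 9/8
  leading term uv: subtract (5/44v)·f_2 from 5/4uv + ¼u - ⅜v - 9/8 → ¼u + ⅞v - 9/8
  leading term u: subtract (1/44)·f_2 from ¼u + ⅞v - 9/8 → ⅞v - ⅞
  leading term v: no divisor's leading term divides it; move ⅞v to the remainder.
  leading term 1: no divisor's leading term divides it; move -⅞ to the remainder.
  remainder ⅞v - ⅞ ≠ 0; add h_3 = ⅞v - ⅞ to the basis.

The other S-polynomials (S(f_1,h_3), S(f_2,h_3)) all reduce to 0 modulo the current basis, so we have a Gröbner basis.
Inter-reduce: drop elements whose leading term is divisible by another's, tail-reduce, and make monic.
Reduced Gröbner basis: {u - 1, v - 1}.
Label its elements g_1 = u - 1, g_2 = v - 1.

Reduce p = 8uv² + 4v² + 3v - 10 modulo G:
  leading term uv²: subtract (8v²)·g_1 from 8uv² + 4v² + 3v - 10 → 12v² + 3v - 10
  leading term v²: subtract (12v)·g_2 from 12v² + 3v - 10 → 15v - 10
  leading term v: subtract (15)·g_2 from 15v - 10 → 5
  leading term 1: no divisor's leading term divides it; move 5 to the remainder.
  normal form = 5.
The normal form is nonzero, so p ∉ I. Since p minus its normal form lies in I, I + (p) = I + (r) where r = 5; decide whether this ideal is the whole ring.
Here r = 5 is a nonzero constant, hence a unit: 1 ∈ I + (p), the Gröbner basis of I + (p) is {1}, and the enlarged system has no common solution — adjoining p is inconsistent.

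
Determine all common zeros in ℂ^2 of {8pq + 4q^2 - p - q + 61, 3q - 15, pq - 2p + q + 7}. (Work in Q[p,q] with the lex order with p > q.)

{(-4, 5)}

Compute a lex Gröbner basis by Buchberger's algorithm.
f_1 = 8pq - p + 4q^2 - q + 61, LT = pq.
f_2 = 3q - 15, LT = q.
f_3 = pq - 2p + q + 7, LT = pq.

S(f_1,f_2): lcm = pq. S = 39/8p + 1/2q^2 - 1/8q + 61/8.
  leading term p: no divisor's leading term divides it; move 39/8p to the remainder.
  leading term q^2: subtract (1/6q)·f_2 from 1/2q^2 - 1/8q + 61/8 → 19/8q + 61/8
  leading term q: subtract (19/24)·f_2 from 19/8q + 61/8 → 39/2
  leading term 1: no divisor's leading term divides it; move 39/2 to the remainder.
  remainder 39/8p + 39/2 ≠ 0; add h_4 = 39/8p + 39/2 to the basis.

S(f_1,f_3): lcm = pq. S = 15/8p + 1/2q^2 - 9/8q + 5/8.
  leading term p: subtract (5/13)·h_4 from 15/8p + 1/2q^2 - 9/8q + 5/8 → 1/2q^2 - 9/8q - 55/8
  leading term q^2: subtract (1/6q)·f_2 from 1/2q^2 - 9/8q - 55/8 → 11/8q - 55/8
  leading term q: subtract (11/24)·f_2 from 11/8q - 55/8 → 0
  remainder 0.

S(f_2,f_3): lcm = pq. S = -3p - q - 7.
  leading term p: subtract (-8/13)·h_4 from -3p - q - 7 → -q + 5
  leading term q: subtract (-1/3)·f_2 from -q + 5 → 0
  remainder 0.

S(f_1,h_4): lcm = pq. S = -1/8p + 1/2q^2 - 33/8q + 61/8.
  leading term p: subtract (-1/39)·h_4 from -1/8p + 1/2q^2 - 33/8q + 61/8 → 1/2q^2 - 33/8q + 65/8
  leading term q^2: subtract (1/6q)·f_2 from 1/2q^2 - 33/8q + 65/8 → -13/8q + 65/8
  leading term q: subtract (-13/24)·f_2 from -13/8q + 65/8 → 0
  remainder 0.

S(f_2,h_4): leading monomials are coprime, so the S-polynomial reduces to 0 (Buchberger's first criterion).
S(f_3,h_4): lcm = pq. S = -2p - 3q + 7.
  leading term p: subtract (-16/39)·h_4 from -2p - 3q + 7 → -3q + 15
  leading term q: subtract (-1)·f_2 from -3q + 15 → 0
  remainder 0.

Every S-polynomial of the final basis reduces to 0, so we have a Gröbner basis.
Inter-reduce: drop elements whose leading term is divisible by another's, tail-reduce, and make monic.
Reduced Gröbner basis: {p + 4, q - 5}.

Since the basis is lex-ordered, q - 5 is univariate in q. Its roots are {5}. Back-substituting each root into the other basis elements fixes the other coordinates.
  q = 5: the earlier basis element becomes p + 4 = 0, giving p = -4 — point (-4, 5).
Substituting each solution back into the original system confirms all equations vanish.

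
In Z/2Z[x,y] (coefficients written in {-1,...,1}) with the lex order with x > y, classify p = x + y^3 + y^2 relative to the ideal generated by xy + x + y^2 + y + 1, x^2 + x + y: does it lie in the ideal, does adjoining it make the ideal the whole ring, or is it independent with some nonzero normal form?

First compute the reduced Gröbner basis of I by Buchberger's algorithm.
f_1 = xy + x + y^2 + y + 1, LT = xy.
f_2 = x^2 + x + y, LT = x^2.

S(f_1,f_2): lcm = x^2y. S = x^2 + xy^2 + x + y^2.
  reduce S modulo (f_1, f_2):
  remainder x + y^3 + y^2 + y + 1 ≠ 0; add h_3 = x + y^3 + y^2 + y + 1 to the basis.

S(f_1,h_3): lcm = xy. S = x + y^4 + y^3 + 1.
  reduce S modulo (f_1, f_2, h_3):
  remainder y^4 + y^2 + y ≠ 0; add h_4 = y^4 + y^2 + y to the basis.

The other S-polynomials (S(f_2,h_3), S(f_1,h_4), S(f_2,h_4), S(h_3,h_4)) all reduce to 0 modulo the current basis, so we have a Gröbner basis.
Inter-reduce: drop elements whose leading term is divisible by another's, tail-reduce, and make monic.
Reduced Gröbner basis: {x + y^3 + y^2 + y + 1, y^4 + y^2 + y}.
Label its elements g_1 = x + y^3 + y^2 + y + 1, g_2 = y^4 + y^2 + y.

Reduce p = x + y^3 + y^2 modulo G:
  leading term x: subtract (1)·g_1 from x + y^3 + y^2 → y + 1
  leading term y: no divisor's leading term divides it; move y to the remainder.
  leading term 1: no divisor's leading term divides it; move 1 to the remainder.
  normal form = y + 1.
The normal form is nonzero, so p ∉ I. Since p minus its normal form lies in I, I + (p) = I + (r) where r = y + 1; decide whether this ideal is the whole ring.
Run Buchberger on G together with r (pairs among the g_i already reduce to 0 since G is a Gröbner basis):
g_1 = x + y^3 + y^2 + y + 1, LT = x.
g_2 = y^4 + y^2 + y, LT = y^4.
r = y + 1, LT = y.

S(g_2,r): lcm = y^4. S = y^3 + y^2 + y.
  reduce S modulo (g_1, g_2, r):
  remainder 1 ≠ 0; add m_4 = 1 to the basis.

The other S-polynomials (S(g_1,g_2), S(g_1,r), S(g_1,m_4), S(g_2,m_4), S(r,m_4)) all reduce to 0 modulo the current basis, so we have a Gröbner basis.
Inter-reduce: drop elements whose leading term is divisible by another's, tail-reduce, and make monic.
Reduced Gröbner basis: {1}.
The reduced Gröbner basis of I + (p) is {1}: the ideal is the whole ring, so the enlarged system has no common solution — adjoining p is inconsistent.

Ideal membership is decidable via reduction modulo a Gröbner basis.

Adjoining x + y^3 + y^2 makes the ideal the whole ring: the system is inconsistent.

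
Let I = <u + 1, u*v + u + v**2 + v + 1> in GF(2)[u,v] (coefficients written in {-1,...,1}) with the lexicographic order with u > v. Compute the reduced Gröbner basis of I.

f_1 = u + 1, LT = u.
f_2 = u*v + u + v**2 + v + 1, LT = u*v.

S(f_1,f_2): lcm = u*v. S = u + v**2 + 1.
  leading term u: subtract (1)·f_1 from u + v**2 + 1 → v**2
  leading term v**2: no divisor's leading term divides it; move v**2 to the remainder.
  remainder v**2 ≠ 0; add g_3 = v**2 to the basis.

S(f_1,g_3): leading monomials are coprime, so the S-polynomial reduces to 0 (Buchberger's first criterion).
S(f_2,g_3): lcm = u*v**2. S = u*v + v**3 + v**2 + v.
  leading term u*v: subtract (v)·f_1 from u*v + v**3 + v**2 + v → v**3 + v**2
  leading term v**3: subtract (v)·g_3 from v**3 + v**2 → v**2
  leading term v**2: subtract (1)·g_3 from v**2 → 0
  remainder 0.

Every S-polynomial of the final basis reduces to 0, so we have a Gröbner basis.
Inter-reduce: drop elements whose leading term is divisible by another's, tail-reduce, and make monic.

G = {u + 1, v**2}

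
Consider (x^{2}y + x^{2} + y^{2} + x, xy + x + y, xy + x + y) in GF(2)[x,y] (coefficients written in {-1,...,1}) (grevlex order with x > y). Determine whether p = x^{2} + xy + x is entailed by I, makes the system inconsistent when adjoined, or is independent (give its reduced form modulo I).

x^{2} + xy + x lies in I (it reduces to 0).

First compute the reduced Gröbner basis of I by Buchberger's algorithm.
f_1 = x^{2}y + x^{2} + y^{2} + x, LT = x^{2}y.
f_2 = xy + x + y, LT = xy.
f_3 = xy + x + y, LT = xy.

S(f_1,f_2): lcm = x^{2}y. S = xy + y^{2} + x.
  leading term xy: subtract (1)·f_2 from xy + y^{2} + x → y^{2} + y
  leading term y^{2}: no divisor's leading term divides it; move y^{2} to the remainder.
  leading term y: no divisor's leading term divides it; move y to the remainder.
  remainder y^{2} + y ≠ 0; add h_4 = y^{2} + y to the basis.

S(f_1,f_3): lcm = x^{2}y. S = xy + y^{2} + x.
  leading term xy: subtract (1)·f_2 from xy + y^{2} + x → y^{2} + y
  leading term y^{2}: subtract (1)·h_4 from y^{2} + y → 0
  remainder 0.

S(f_2,f_3): lcm = xy. S = 0.
  remainder 0.

S(f_1,h_4): lcm = x^{2}y^{2}. S = y^{3} + xy.
  leading term y^{3}: subtract (y)·h_4 from y^{3} + xy → xy + y^{2}
  leading term xy: subtract (1)·f_2 from xy + y^{2} → y^{2} + x + y
  leading term y^{2}: subtract (1)·h_4 from y^{2} + x + y → x
  leading term x: no divisor's leading term divides it; move x to the remainder.
  remainder x ≠ 0; add h_5 = x to the basis.

S(f_2,h_4): lcm = xy^{2}. S = y^{2}.
  leading term y^{2}: subtract (1)·h_4 from y^{2} → y
  leading term y: no divisor's leading term divides it; move y to the remainder.
  remainder y ≠ 0; add h_6 = y to the basis.

S(f_3,h_4): lcm = xy^{2}. S = y^{2}.
  leading term y^{2}: subtract (1)·h_4 from y^{2} → y
  leading term y: subtract (1)·h_6 from y → 0
  remainder 0.

S(f_1,h_5): lcm = x^{2}y. S = x^{2} + y^{2} + x.
  leading term x^{2}: subtract (x)·h_5 from x^{2} + y^{2} + x → y^{2} + x
  leading term y^{2}: subtract (1)·h_4 from y^{2} + x → x + y
  leading term x: subtract (1)·h_5 from x + y → y
  leading term y: subtract (1)·h_6 from y → 0
  remainder 0.

S(f_2,h_5): lcm = xy. S = x + y.
  leading term x: subtract (1)·h_5 from x + y → y
  leading term y: subtract (1)·h_6 from y → 0
  remainder 0.

S(f_3,h_5): lcm = xy. S = x + y.
  leading term x: subtract (1)·h_5 from x + y → y
  leading term y: subtract (1)·h_6 from y → 0
  remainder 0.

S(h_4,h_5): leading monomials are coprime, so the S-polynomial reduces to 0 (Buchberger's first criterion).
S(f_1,h_6): lcm = x^{2}y. S = x^{2} + y^{2} + x.
  leading term x^{2}: subtract (x)·h_5 from x^{2} + y^{2} + x → y^{2} + x
  leading term y^{2}: subtract (1)·h_4 from y^{2} + x → x + y
  leading term x: subtract (1)·h_5 from x + y → y
  leading term y: subtract (1)·h_6 from y → 0
  remainder 0.

S(f_2,h_6): lcm = xy. S = x + y.
  leading term x: subtract (1)·h_5 from x + y → y
  leading term y: subtract (1)·h_6 from y → 0
  remainder 0.

S(f_3,h_6): lcm = xy. S = x + y.
  leading term x: subtract (1)·h_5 from x + y → y
  leading term y: subtract (1)·h_6 from y → 0
  remainder 0.

S(h_4,h_6): lcm = y^{2}. S = y.
  leading term y: subtract (1)·h_6 from y → 0
  remainder 0.

S(h_5,h_6): leading monomials are coprime, so the S-polynomial reduces to 0 (Buchberger's first criterion).
Every S-polynomial of the final basis reduces to 0, so we have a Gröbner basis.
Inter-reduce: drop elements whose leading term is divisible by another's, tail-reduce, and make monic.
Reduced Gröbner basis: {x, y}.
Label its elements g_1 = x, g_2 = y.

Reduce p = x^{2} + xy + x modulo G:
  leading term x^{2}: subtract (x)·g_1 from x^{2} + xy + x → xy + x
  leading term xy: subtract (y)·g_1 from xy + x → x
  leading term x: subtract (1)·g_1 from x → 0
  normal form = 0.
Since the normal form is 0, p ∈ I.

The remainder on division by a Gröbner basis is unique — it is the normal form.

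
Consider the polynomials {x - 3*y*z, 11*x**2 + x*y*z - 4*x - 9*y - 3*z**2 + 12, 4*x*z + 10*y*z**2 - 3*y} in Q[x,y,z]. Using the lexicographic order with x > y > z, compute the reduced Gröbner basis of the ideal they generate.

G = {x - 3*y*z, y**2 - 44/51*y*z - 11/17*y - 11/51*z**2 + 44/51, y*z**2 - 3/22*y, z**4 - 91/22*z**2 + 6/11}

f_1 = x - 3*y*z, LT = x.
f_2 = 11*x**2 + x*y*z - 4*x - 9*y - 3*z**2 + 12, LT = x**2.
f_3 = 4*x*z + 10*y*z**2 - 3*y, LT = x*z.

S(f_1,f_2): lcm = x**2. S = -34/11*x*y*z + 4/11*x + 9/11*y + 3/11*z**2 - 12/11.
  reduce S modulo (f_1, f_2, f_3):
  remainder -102/11*y**2*z**2 + 12/11*y*z + 9/11*y + 3/11*z**2 - 12/11 ≠ 0; add g_4 = -102/11*y**2*z**2 + 12/11*y*z + 9/11*y + 3/11*z**2 - 12/11 to the basis.

S(f_1,f_3): lcm = x*z. S = -11/2*y*z**2 + 3/4*y.
  reduce S modulo (f_1, f_2, f_3, g_4):
  remainder -11/2*y*z**2 + 3/4*y ≠ 0; add g_5 = -11/2*y*z**2 + 3/4*y to the basis.

S(f_2,f_3): lcm = x**2*z. S = -53/22*x*y*z**2 + 3/4*x*y - 4/11*x*z - 9/11*y*z - 3/11*z**3 + 12/11*z.
  reduce S modulo (f_1, f_2, f_3, g_4, g_5):
  remainder 9/4*y**2*z - 99/68*y*z - 9/34*y - 33/68*z**3 + 33/17*z ≠ 0; add g_6 = 9/4*y**2*z - 99/68*y*z - 9/34*y - 33/68*z**3 + 33/17*z to the basis.

S(f_3,g_4): lcm = x*y**2*z**2. S = 2/17*x*y*z + 3/34*x*y + 1/34*x*z**2 - 2/17*x + 5/2*y**3*z**3 - 3/4*y**3*z.
  reduce S modulo (f_1, f_2, f_3, g_4, g_5, g_6):
  remainder -3/34*y**2 + 22/289*y*z + 33/578*y + 11/578*z**2 - 22/289 ≠ 0; add g_7 = -3/34*y**2 + 22/289*y*z + 33/578*y + 11/578*z**2 - 22/289 to the basis.

S(g_4,g_6): lcm = y**2*z**2. S = 11/17*y*z**2 - 3/34*y + 11/51*z**4 - 91/102*z**2 + 2/17.
  reduce S modulo (f_1, f_2, f_3, g_4, g_5, g_6, g_7):
  remainder 11/51*z**4 - 91/102*z**2 + 2/17 ≠ 0; add g_8 = 11/51*z**4 - 91/102*z**2 + 2/17 to the basis.

The other S-polynomials (S(f_1,g_4), S(f_2,g_4), S(f_1,g_5), S(f_2,g_5), S(f_3,g_5), S(g_4,g_5), S(f_1,g_6), S(f_2,g_6), S(f_3,g_6), S(g_5,g_6), S(f_1,g_7), S(f_2,g_7), S(f_3,g_7), S(g_4,g_7), S(g_5,g_7), S(g_6,g_7), S(f_1,g_8), S(f_2,g_8), S(f_3,g_8), S(g_4,g_8), S(g_5,g_8), S(g_6,g_8), S(g_7,g_8)) all reduce to 0 modulo the current basis, so we have a Gröbner basis.
Inter-reduce: drop elements whose leading term is divisible by another's, tail-reduce, and make monic.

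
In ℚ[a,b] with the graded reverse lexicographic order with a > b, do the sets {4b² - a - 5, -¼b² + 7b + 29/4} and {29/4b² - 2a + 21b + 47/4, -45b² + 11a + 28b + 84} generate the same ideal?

Yes, the ideals are equal.

Since reduced Gröbner bases are canonical representatives of ideals under a given ordering, it suffices to compute and compare them.
Buchberger on the first generating set:
f_1 = 4b² - a - 5, LT = b².
f_2 = -¼b² + 7b + 29/4, LT = b².

S(f_1,f_2): lcm = b². S = -¼a + 28b + 111/4.
  leading term a: no divisor's leading term divides it; move -¼a to the remainder.
  leading term b: no divisor's leading term divides it; move 28b to the remainder.
  leading term 1: no divisor's leading term divides it; move 111/4 to the remainder.
  remainder -¼a + 28b + 111/4 ≠ 0; add g_3 = -¼a + 28b + 111/4 to the basis.

The other S-polynomials (S(f_1,g_3), S(f_2,g_3)) all reduce to 0 modulo the current basis, so we have a Gröbner basis.
Inter-reduce: drop elements whose leading term is divisible by another's, tail-reduce, and make monic.
Reduced Gröbner basis: {b² - 28b - 29, a - 112b - 111}.

Buchberger on the second generating set:
h_1 = 29/4b² - 2a + 21b + 47/4, LT = b².
h_2 = -45b² + 11a + 28b + 84, LT = b².

S(h_1,h_2): lcm = b². S = -41/1305a + 4592/1305b + 1517/435.
  leading term a: no divisor's leading term divides it; move -41/1305a to the remainder.
  leading term b: no divisor's leading term divides it; move 4592/1305b to the remainder.
  leading term 1: no divisor's leading term divides it; move 1517/435 to the remainder.
  remainder -41/1305a + 4592/1305b + 1517/435 ≠ 0; add k_3 = -41/1305a + 4592/1305b + 1517/435 to the basis.

The other S-polynomials (S(h_1,k_3), S(h_2,k_3)) all reduce to 0 modulo the current basis, so we have a Gröbner basis.
Inter-reduce: drop elements whose leading term is divisible by another's, tail-reduce, and make monic.
Reduced Gröbner basis: {b² - 28b - 29, a - 112b - 111}.

Same reduced basis, so the two generating sets span the same ideal.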